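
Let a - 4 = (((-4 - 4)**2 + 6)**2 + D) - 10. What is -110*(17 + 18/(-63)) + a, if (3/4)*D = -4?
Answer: 64052/21 ≈ 3050.1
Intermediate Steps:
D = -16/3 (D = (4/3)*(-4) = -16/3 ≈ -5.3333)
a = 14666/3 (a = 4 + ((((-4 - 4)**2 + 6)**2 - 16/3) - 10) = 4 + ((((-8)**2 + 6)**2 - 16/3) - 10) = 4 + (((64 + 6)**2 - 16/3) - 10) = 4 + ((70**2 - 16/3) - 10) = 4 + ((4900 - 16/3) - 10) = 4 + (14684/3 - 10) = 4 + 14654/3 = 14666/3 ≈ 4888.7)
-110*(17 + 18/(-63)) + a = -110*(17 + 18/(-63)) + 14666/3 = -110*(17 + 18*(-1/63)) + 14666/3 = -110*(17 - 2/7) + 14666/3 = -110*117/7 + 14666/3 = -12870/7 + 14666/3 = 64052/21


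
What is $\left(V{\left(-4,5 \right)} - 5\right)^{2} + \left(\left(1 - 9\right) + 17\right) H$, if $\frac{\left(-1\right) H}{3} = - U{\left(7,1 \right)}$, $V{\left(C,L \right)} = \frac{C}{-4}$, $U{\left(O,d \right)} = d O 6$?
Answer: $1150$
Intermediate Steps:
$U{\left(O,d \right)} = 6 O d$ ($U{\left(O,d \right)} = O d 6 = 6 O d$)
$V{\left(C,L \right)} = - \frac{C}{4}$ ($V{\left(C,L \right)} = C \left(- \frac{1}{4}\right) = - \frac{C}{4}$)
$H = 126$ ($H = - 3 \left(- 6 \cdot 7 \cdot 1\right) = - 3 \left(\left(-1\right) 42\right) = \left(-3\right) \left(-42\right) = 126$)
$\left(V{\left(-4,5 \right)} - 5\right)^{2} + \left(\left(1 - 9\right) + 17\right) H = \left(\left(- \frac{1}{4}\right) \left(-4\right) - 5\right)^{2} + \left(\left(1 - 9\right) + 17\right) 126 = \left(1 - 5\right)^{2} + \left(-8 + 17\right) 126 = \left(-4\right)^{2} + 9 \cdot 126 = 16 + 1134 = 1150$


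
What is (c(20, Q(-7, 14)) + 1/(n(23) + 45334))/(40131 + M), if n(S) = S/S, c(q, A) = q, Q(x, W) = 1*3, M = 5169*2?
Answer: 906701/2288012115 ≈ 0.00039628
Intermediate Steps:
M = 10338
Q(x, W) = 3
n(S) = 1
(c(20, Q(-7, 14)) + 1/(n(23) + 45334))/(40131 + M) = (20 + 1/(1 + 45334))/(40131 + 10338) = (20 + 1/45335)/50469 = (20 + 1/45335)*(1/50469) = (906701/45335)*(1/50469) = 906701/2288012115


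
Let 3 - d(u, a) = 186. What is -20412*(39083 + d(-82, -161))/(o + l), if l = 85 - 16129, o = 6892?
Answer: 49626675/572 ≈ 86760.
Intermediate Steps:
d(u, a) = -183 (d(u, a) = 3 - 1*186 = 3 - 186 = -183)
l = -16044
-20412*(39083 + d(-82, -161))/(o + l) = -20412*(39083 - 183)/(6892 - 16044) = -20412/((-9152/38900)) = -20412/((-9152*1/38900)) = -20412/(-2288/9725) = -20412*(-9725/2288) = 49626675/572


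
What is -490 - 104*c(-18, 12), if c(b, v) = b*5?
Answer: 8870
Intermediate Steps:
c(b, v) = 5*b
-490 - 104*c(-18, 12) = -490 - 520*(-18) = -490 - 104*(-90) = -490 + 9360 = 8870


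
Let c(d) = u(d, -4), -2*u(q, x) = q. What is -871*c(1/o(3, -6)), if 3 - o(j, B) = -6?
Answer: 871/18 ≈ 48.389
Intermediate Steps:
o(j, B) = 9 (o(j, B) = 3 - 1*(-6) = 3 + 6 = 9)
u(q, x) = -q/2
c(d) = -d/2
-871*c(1/o(3, -6)) = -(-871)/(2*9) = -871*(-1/18) = 871/18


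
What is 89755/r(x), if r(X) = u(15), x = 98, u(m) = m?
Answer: 17951/3 ≈ 5983.7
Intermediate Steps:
r(X) = 15
89755/r(x) = 89755/15 = 89755*(1/15) = 17951/3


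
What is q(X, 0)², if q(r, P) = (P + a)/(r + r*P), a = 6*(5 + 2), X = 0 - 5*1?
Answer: 1764/25 ≈ 70.560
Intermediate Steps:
X = -5 (X = 0 - 5 = -5)
a = 42 (a = 6*7 = 42)
q(r, P) = (42 + P)/(r + P*r) (q(r, P) = (P + 42)/(r + r*P) = (42 + P)/(r + P*r))
q(X, 0)² = ((42 + 0)/((-5)*(1 + 0)))² = (-⅕*42/1)² = (-⅕*1*42)² = (-42/5)² = 1764/25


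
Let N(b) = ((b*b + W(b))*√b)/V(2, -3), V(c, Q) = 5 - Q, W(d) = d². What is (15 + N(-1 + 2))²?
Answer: 3721/16 ≈ 232.56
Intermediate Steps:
N(b) = b^(5/2)/4 (N(b) = ((b*b + b²)*√b)/(5 - 1*(-3)) = ((b² + b²)*√b)/(5 + 3) = ((2*b²)*√b)/8 = (2*b^(5/2))*(⅛) = b^(5/2)/4)
(15 + N(-1 + 2))² = (15 + (-1 + 2)^(5/2)/4)² = (15 + 1^(5/2)/4)² = (15 + (¼)*1)² = (15 + ¼)² = (61/4)² = 3721/16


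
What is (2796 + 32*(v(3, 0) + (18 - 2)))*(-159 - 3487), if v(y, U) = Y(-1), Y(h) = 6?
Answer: -12761000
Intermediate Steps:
v(y, U) = 6
(2796 + 32*(v(3, 0) + (18 - 2)))*(-159 - 3487) = (2796 + 32*(6 + (18 - 2)))*(-159 - 3487) = (2796 + 32*(6 + 16))*(-3646) = (2796 + 32*22)*(-3646) = (2796 + 704)*(-3646) = 3500*(-3646) = -12761000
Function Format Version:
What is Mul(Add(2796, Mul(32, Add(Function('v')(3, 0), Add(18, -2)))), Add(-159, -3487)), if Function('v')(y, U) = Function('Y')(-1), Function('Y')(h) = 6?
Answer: -12761000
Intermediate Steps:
Function('v')(y, U) = 6
Mul(Add(2796, Mul(32, Add(Function('v')(3, 0), Add(18, -2)))), Add(-159, -3487)) = Mul(Add(2796, Mul(32, Add(6, Add(18, -2)))), Add(-159, -3487)) = Mul(Add(2796, Mul(32, Add(6, 16))), -3646) = Mul(Add(2796, Mul(32, 22)), -3646) = Mul(Add(2796, 704), -3646) = Mul(3500, -3646) = -12761000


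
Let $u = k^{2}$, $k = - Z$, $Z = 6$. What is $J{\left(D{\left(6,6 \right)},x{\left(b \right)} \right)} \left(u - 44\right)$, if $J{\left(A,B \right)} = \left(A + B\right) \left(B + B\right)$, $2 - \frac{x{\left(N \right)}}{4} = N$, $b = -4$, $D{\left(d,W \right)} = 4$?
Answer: $-10752$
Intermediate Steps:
$x{\left(N \right)} = 8 - 4 N$
$J{\left(A,B \right)} = 2 B \left(A + B\right)$ ($J{\left(A,B \right)} = \left(A + B\right) 2 B = 2 B \left(A + B\right)$)
$k = -6$ ($k = \left(-1\right) 6 = -6$)
$u = 36$ ($u = \left(-6\right)^{2} = 36$)
$J{\left(D{\left(6,6 \right)},x{\left(b \right)} \right)} \left(u - 44\right) = 2 \left(8 - -16\right) \left(4 + \left(8 - -16\right)\right) \left(36 - 44\right) = 2 \left(8 + 16\right) \left(4 + \left(8 + 16\right)\right) \left(-8\right) = 2 \cdot 24 \left(4 + 24\right) \left(-8\right) = 2 \cdot 24 \cdot 28 \left(-8\right) = 1344 \left(-8\right) = -10752$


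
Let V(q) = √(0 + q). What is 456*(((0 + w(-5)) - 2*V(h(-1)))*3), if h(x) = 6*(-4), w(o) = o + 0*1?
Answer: -6840 - 5472*I*√6 ≈ -6840.0 - 13404.0*I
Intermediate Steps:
w(o) = o (w(o) = o + 0 = o)
h(x) = -24
V(q) = √q
456*(((0 + w(-5)) - 2*V(h(-1)))*3) = 456*(((0 - 5) - 4*I*√6)*3) = 456*((-5 - 4*I*√6)*3) = 456*(-15 - 12*I*√6) = -6840 - 5472*I*√6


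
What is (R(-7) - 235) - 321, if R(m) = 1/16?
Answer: -8895/16 ≈ -555.94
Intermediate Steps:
R(m) = 1/16
(R(-7) - 235) - 321 = (1/16 - 235) - 321 = -3759/16 - 321 = -8895/16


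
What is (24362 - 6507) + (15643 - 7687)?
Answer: 25811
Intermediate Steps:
(24362 - 6507) + (15643 - 7687) = 17855 + 7956 = 25811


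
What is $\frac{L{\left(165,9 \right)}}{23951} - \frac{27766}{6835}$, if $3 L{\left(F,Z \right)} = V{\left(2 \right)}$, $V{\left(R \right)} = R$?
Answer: $- \frac{1995056728}{491115255} \approx -4.0623$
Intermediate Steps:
$L{\left(F,Z \right)} = \frac{2}{3}$ ($L{\left(F,Z \right)} = \frac{1}{3} \cdot 2 = \frac{2}{3}$)
$\frac{L{\left(165,9 \right)}}{23951} - \frac{27766}{6835} = \frac{2}{3 \cdot 23951} - \frac{27766}{6835} = \frac{2}{3} \cdot \frac{1}{23951} - \frac{27766}{6835} = \frac{2}{71853} - \frac{27766}{6835} = - \frac{1995056728}{491115255}$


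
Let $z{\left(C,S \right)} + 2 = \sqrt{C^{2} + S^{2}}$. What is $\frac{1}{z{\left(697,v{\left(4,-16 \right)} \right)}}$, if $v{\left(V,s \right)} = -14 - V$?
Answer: $\frac{2}{486129} + \frac{\sqrt{486133}}{486129} \approx 0.0014384$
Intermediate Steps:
$z{\left(C,S \right)} = -2 + \sqrt{C^{2} + S^{2}}$
$\frac{1}{z{\left(697,v{\left(4,-16 \right)} \right)}} = \frac{1}{-2 + \sqrt{697^{2} + \left(-14 - 4\right)^{2}}} = \frac{1}{-2 + \sqrt{485809 + \left(-14 - 4\right)^{2}}} = \frac{1}{-2 + \sqrt{485809 + \left(-18\right)^{2}}} = \frac{1}{-2 + \sqrt{485809 + 324}} = \frac{1}{-2 + \sqrt{486133}}$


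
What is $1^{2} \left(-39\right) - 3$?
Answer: $-42$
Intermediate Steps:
$1^{2} \left(-39\right) - 3 = 1 \left(-39\right) - 3 = -39 - 3 = -42$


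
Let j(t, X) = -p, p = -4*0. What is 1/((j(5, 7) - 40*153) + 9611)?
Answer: 1/3491 ≈ 0.00028645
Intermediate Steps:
p = 0
j(t, X) = 0 (j(t, X) = -1*0 = 0)
1/((j(5, 7) - 40*153) + 9611) = 1/((0 - 40*153) + 9611) = 1/((0 - 6120) + 9611) = 1/(-6120 + 9611) = 1/3491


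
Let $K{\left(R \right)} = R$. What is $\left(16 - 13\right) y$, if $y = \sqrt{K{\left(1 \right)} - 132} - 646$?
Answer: $-1938 + 3 i \sqrt{131} \approx -1938.0 + 34.337 i$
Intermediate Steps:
$y = -646 + i \sqrt{131}$ ($y = \sqrt{1 - 132} - 646 = \sqrt{-131} - 646 = i \sqrt{131} - 646 = -646 + i \sqrt{131} \approx -646.0 + 11.446 i$)
$\left(16 - 13\right) y = \left(16 - 13\right) \left(-646 + i \sqrt{131}\right) = 3 \left(-646 + i \sqrt{131}\right) = -1938 + 3 i \sqrt{131}$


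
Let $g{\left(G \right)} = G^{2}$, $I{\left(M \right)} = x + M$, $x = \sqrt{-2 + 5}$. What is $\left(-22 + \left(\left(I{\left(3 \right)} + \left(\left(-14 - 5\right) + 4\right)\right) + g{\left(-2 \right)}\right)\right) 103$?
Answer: $-3090 + 103 \sqrt{3} \approx -2911.6$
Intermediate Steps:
$x = \sqrt{3} \approx 1.732$
$I{\left(M \right)} = M + \sqrt{3}$ ($I{\left(M \right)} = \sqrt{3} + M = M + \sqrt{3}$)
$\left(-22 + \left(\left(I{\left(3 \right)} + \left(\left(-14 - 5\right) + 4\right)\right) + g{\left(-2 \right)}\right)\right) 103 = \left(-22 + \left(\left(\left(3 + \sqrt{3}\right) + \left(\left(-14 - 5\right) + 4\right)\right) + \left(-2\right)^{2}\right)\right) 103 = \left(-22 + \left(\left(\left(3 + \sqrt{3}\right) + \left(-19 + 4\right)\right) + 4\right)\right) 103 = \left(-22 + \left(\left(\left(3 + \sqrt{3}\right) - 15\right) + 4\right)\right) 103 = \left(-22 + \left(\left(-12 + \sqrt{3}\right) + 4\right)\right) 103 = \left(-22 - \left(8 - \sqrt{3}\right)\right) 103 = \left(-30 + \sqrt{3}\right) 103 = -3090 + 103 \sqrt{3}$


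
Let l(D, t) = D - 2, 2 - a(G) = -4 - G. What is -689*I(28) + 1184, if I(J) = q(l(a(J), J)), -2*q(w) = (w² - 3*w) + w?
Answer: 331904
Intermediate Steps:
a(G) = 6 + G (a(G) = 2 - (-4 - G) = 2 + (4 + G) = 6 + G)
l(D, t) = -2 + D
q(w) = w - w²/2 (q(w) = -((w² - 3*w) + w)/2 = -(w² - 2*w)/2 = w - w²/2)
I(J) = (-2 - J)*(4 + J)/2 (I(J) = (-2 + (6 + J))*(2 - (-2 + (6 + J)))/2 = (4 + J)*(2 - (4 + J))/2 = (4 + J)*(2 + (-4 - J))/2 = (4 + J)*(-2 - J)/2 = (-2 - J)*(4 + J)/2)
-689*I(28) + 1184 = -(-689)*(2 + 28)*(4 + 28)/2 + 1184 = -(-689)*30*32/2 + 1184 = -689*(-480) + 1184 = 330720 + 1184 = 331904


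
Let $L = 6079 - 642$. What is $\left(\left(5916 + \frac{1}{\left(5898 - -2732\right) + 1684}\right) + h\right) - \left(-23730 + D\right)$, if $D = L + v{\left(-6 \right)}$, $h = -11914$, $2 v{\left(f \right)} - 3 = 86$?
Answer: $\frac{63175829}{5157} \approx 12251.0$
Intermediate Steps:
$v{\left(f \right)} = \frac{89}{2}$ ($v{\left(f \right)} = \frac{3}{2} + \frac{1}{2} \cdot 86 = \frac{3}{2} + 43 = \frac{89}{2}$)
$L = 5437$
$D = \frac{10963}{2}$ ($D = 5437 + \frac{89}{2} = \frac{10963}{2} \approx 5481.5$)
$\left(\left(5916 + \frac{1}{\left(5898 - -2732\right) + 1684}\right) + h\right) - \left(-23730 + D\right) = \left(\left(5916 + \frac{1}{\left(5898 - -2732\right) + 1684}\right) - 11914\right) + \left(23730 - \frac{10963}{2}\right) = \left(\left(5916 + \frac{1}{\left(5898 + 2732\right) + 1684}\right) - 11914\right) + \left(23730 - \frac{10963}{2}\right) = \left(\left(5916 + \frac{1}{8630 + 1684}\right) - 11914\right) + \frac{36497}{2} = \left(\left(5916 + \frac{1}{10314}\right) - 11914\right) + \frac{36497}{2} = \left(\frac{61017625}{10314} - 11914\right) + \frac{36497}{2} = - \frac{61863371}{10314} + \frac{36497}{2} = \frac{63175829}{5157}$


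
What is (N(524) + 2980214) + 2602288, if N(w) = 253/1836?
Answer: 10249473925/1836 ≈ 5.5825e+6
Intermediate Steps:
N(w) = 253/1836 (N(w) = 253*(1/1836) = 253/1836)
(N(524) + 2980214) + 2602288 = (253/1836 + 2980214) + 2602288 = 5471673157/1836 + 2602288 = 10249473925/1836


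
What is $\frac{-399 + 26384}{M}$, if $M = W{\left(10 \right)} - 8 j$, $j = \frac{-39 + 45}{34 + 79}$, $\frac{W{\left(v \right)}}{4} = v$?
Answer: $\frac{2936305}{4472} \approx 656.6$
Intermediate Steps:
$W{\left(v \right)} = 4 v$
$j = \frac{6}{113} \approx 0.053097$
$M = \frac{4472}{113}$ ($M = 4 \cdot 10 - \frac{48}{113} = 40 - \frac{48}{113} = \frac{4472}{113} \approx 39.575$)
$\frac{-399 + 26384}{M} = \frac{-399 + 26384}{\frac{4472}{113}} = 25985 \cdot \frac{113}{4472} = \frac{2936305}{4472}$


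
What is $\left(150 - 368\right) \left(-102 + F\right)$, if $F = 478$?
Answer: $-81968$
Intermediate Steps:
$\left(150 - 368\right) \left(-102 + F\right) = \left(150 - 368\right) \left(-102 + 478\right) = \left(-218\right) 376 = -81968$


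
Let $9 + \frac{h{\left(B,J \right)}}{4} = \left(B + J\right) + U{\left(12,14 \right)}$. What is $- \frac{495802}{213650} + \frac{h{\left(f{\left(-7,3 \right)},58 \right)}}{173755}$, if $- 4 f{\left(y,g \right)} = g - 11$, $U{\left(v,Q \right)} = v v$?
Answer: $- \frac{8598142951}{3712275575} \approx -2.3161$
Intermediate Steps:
$U{\left(v,Q \right)} = v^{2}$
$f{\left(y,g \right)} = \frac{11}{4} - \frac{g}{4}$ ($f{\left(y,g \right)} = - \frac{g - 11}{4} = - \frac{-11 + g}{4} = \frac{11}{4} - \frac{g}{4}$)
$h{\left(B,J \right)} = 540 + 4 B + 4 J$ ($h{\left(B,J \right)} = -36 + 4 \left(\left(B + J\right) + 12^{2}\right) = -36 + 4 \left(\left(B + J\right) + 144\right) = -36 + 4 \left(144 + B + J\right) = -36 + \left(576 + 4 B + 4 J\right) = 540 + 4 B + 4 J$)
$- \frac{495802}{213650} + \frac{h{\left(f{\left(-7,3 \right)},58 \right)}}{173755} = - \frac{495802}{213650} + \frac{540 + 4 \left(\frac{11}{4} - \frac{3}{4}\right) + 4 \cdot 58}{173755} = \left(-495802\right) \frac{1}{213650} + \left(540 + 4 \left(\frac{11}{4} - \frac{3}{4}\right) + 232\right) \frac{1}{173755} = - \frac{247901}{106825} + \left(540 + 4 \cdot 2 + 232\right) \frac{1}{173755} = - \frac{247901}{106825} + \left(540 + 8 + 232\right) \frac{1}{173755} = - \frac{247901}{106825} + 780 \cdot \frac{1}{173755} = - \frac{247901}{106825} + \frac{156}{34751} = - \frac{8598142951}{3712275575}$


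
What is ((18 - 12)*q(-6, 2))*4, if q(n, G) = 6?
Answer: 144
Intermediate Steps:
((18 - 12)*q(-6, 2))*4 = ((18 - 12)*6)*4 = (6*6)*4 = 36*4 = 144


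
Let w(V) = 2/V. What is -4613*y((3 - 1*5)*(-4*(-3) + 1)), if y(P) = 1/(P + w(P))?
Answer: 59969/339 ≈ 176.90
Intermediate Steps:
y(P) = 1/(P + 2/P)
-4613*y((3 - 1*5)*(-4*(-3) + 1)) = -4613*(3 - 1*5)*(-4*(-3) + 1)/(2 + ((3 - 1*5)*(-4*(-3) + 1))**2) = -4613*(3 - 5)*(12 + 1)/(2 + ((3 - 5)*(12 + 1))**2) = -4613*(-2*13)/(2 + (-2*13)**2) = -(-119938)/(2 + (-26)**2) = -(-119938)/(2 + 676) = -(-119938)/678 = -4613*(-13/339) = 59969/339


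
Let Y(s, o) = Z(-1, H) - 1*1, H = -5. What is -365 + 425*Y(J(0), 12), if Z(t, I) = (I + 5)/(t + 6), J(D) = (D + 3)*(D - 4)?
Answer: -790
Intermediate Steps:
J(D) = (-4 + D)*(3 + D) (J(D) = (3 + D)*(-4 + D) = (-4 + D)*(3 + D))
Z(t, I) = (5 + I)/(6 + t)
Y(s, o) = -1 (Y(s, o) = (5 - 5)/(6 - 1) - 1*1 = 0/5 - 1 = (⅕)*0 - 1 = 0 - 1 = -1)
-365 + 425*Y(J(0), 12) = -365 + 425*(-1) = -365 - 425 = -790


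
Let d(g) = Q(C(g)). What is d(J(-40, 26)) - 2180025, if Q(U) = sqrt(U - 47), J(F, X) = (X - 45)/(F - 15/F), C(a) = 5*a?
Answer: -2180025 + 3*I*sqrt(498007)/317 ≈ -2.18e+6 + 6.6785*I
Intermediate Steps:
J(F, X) = (-45 + X)/(F - 15/F)
Q(U) = sqrt(-47 + U)
d(g) = sqrt(-47 + 5*g)
d(J(-40, 26)) - 2180025 = sqrt(-47 + 5*(-40*(-45 + 26)/(-15 + (-40)**2))) - 2180025 = sqrt(-47 + 5*(-40*(-19)/(-15 + 1600))) - 2180025 = sqrt(-47 + 5*(-40*(-19)/1585)) - 2180025 = sqrt(-47 + 5*(-40*1/1585*(-19))) - 2180025 = sqrt(-47 + 5*(152/317)) - 2180025 = sqrt(-47 + 760/317) - 2180025 = sqrt(-14139/317) - 2180025 = 3*I*sqrt(498007)/317 - 2180025 = -2180025 + 3*I*sqrt(498007)/317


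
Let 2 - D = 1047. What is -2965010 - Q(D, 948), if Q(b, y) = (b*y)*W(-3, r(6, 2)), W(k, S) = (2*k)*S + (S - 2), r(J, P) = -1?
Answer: 6970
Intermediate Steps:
W(k, S) = -2 + S + 2*S*k (W(k, S) = 2*S*k + (-2 + S) = -2 + S + 2*S*k)
D = -1045 (D = 2 - 1*1047 = 2 - 1047 = -1045)
Q(b, y) = 3*b*y (Q(b, y) = (b*y)*(-2 - 1 + 2*(-1)*(-3)) = (b*y)*(-2 - 1 + 6) = (b*y)*3 = 3*b*y)
-2965010 - Q(D, 948) = -2965010 - 3*(-1045)*948 = -2965010 - 1*(-2971980) = -2965010 + 2971980 = 6970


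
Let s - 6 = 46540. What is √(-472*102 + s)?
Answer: I*√1598 ≈ 39.975*I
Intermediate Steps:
s = 46546 (s = 6 + 46540 = 46546)
√(-472*102 + s) = √(-472*102 + 46546) = √(-48144 + 46546) = √(-1598) = I*√1598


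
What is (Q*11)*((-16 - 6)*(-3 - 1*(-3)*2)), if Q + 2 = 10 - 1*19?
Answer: 7986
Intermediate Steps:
Q = -11 (Q = -2 + (10 - 1*19) = -2 + (10 - 19) = -2 - 9 = -11)
(Q*11)*((-16 - 6)*(-3 - 1*(-3)*2)) = (-11*11)*((-16 - 6)*(-3 - 1*(-3)*2)) = -(-2662)*(-3 + 3*2) = -(-2662)*(-3 + 6) = -(-2662)*3 = -121*(-66) = 7986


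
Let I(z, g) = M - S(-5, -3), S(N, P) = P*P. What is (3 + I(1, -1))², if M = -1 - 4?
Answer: 121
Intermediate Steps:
M = -5
S(N, P) = P²
I(z, g) = -14 (I(z, g) = -5 - 1*(-3)² = -5 - 1*9 = -5 - 9 = -14)
(3 + I(1, -1))² = (3 - 14)² = (-11)² = 121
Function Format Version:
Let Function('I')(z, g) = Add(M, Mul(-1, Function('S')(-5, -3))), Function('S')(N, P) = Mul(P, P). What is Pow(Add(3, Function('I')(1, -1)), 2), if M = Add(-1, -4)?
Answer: 121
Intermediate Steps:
M = -5
Function('S')(N, P) = Pow(P, 2)
Function('I')(z, g) = -14 (Function('I')(z, g) = Add(-5, Mul(-1, Pow(-3, 2))) = Add(-5, Mul(-1, 9)) = Add(-5, -9) = -14)
Pow(Add(3, Function('I')(1, -1)), 2) = Pow(Add(3, -14), 2) = Pow(-11, 2) = 121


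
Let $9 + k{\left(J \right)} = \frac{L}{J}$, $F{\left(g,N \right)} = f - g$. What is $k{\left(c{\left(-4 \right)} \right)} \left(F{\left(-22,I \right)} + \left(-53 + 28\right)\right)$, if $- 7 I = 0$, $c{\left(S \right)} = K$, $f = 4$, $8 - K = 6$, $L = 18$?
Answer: $0$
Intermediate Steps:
$K = 2$ ($K = 8 - 6 = 2$)
$c{\left(S \right)} = 2$
$I = 0$ ($I = \left(- \frac{1}{7}\right) 0 = 0$)
$F{\left(g,N \right)} = 4 - g$
$k{\left(J \right)} = -9 + \frac{18}{J}$
$k{\left(c{\left(-4 \right)} \right)} \left(F{\left(-22,I \right)} + \left(-53 + 28\right)\right) = \left(-9 + \frac{18}{2}\right) \left(\left(4 - -22\right) + \left(-53 + 28\right)\right) = \left(-9 + 18 \cdot \frac{1}{2}\right) \left(\left(4 + 22\right) - 25\right) = \left(-9 + 9\right) \left(26 - 25\right) = 0 \cdot 1 = 0$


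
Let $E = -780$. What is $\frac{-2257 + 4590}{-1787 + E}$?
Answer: $- \frac{2333}{2567} \approx -0.90884$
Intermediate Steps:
$\frac{-2257 + 4590}{-1787 + E} = \frac{-2257 + 4590}{-1787 - 780} = \frac{2333}{-2567} = 2333 \left(- \frac{1}{2567}\right) = - \frac{2333}{2567}$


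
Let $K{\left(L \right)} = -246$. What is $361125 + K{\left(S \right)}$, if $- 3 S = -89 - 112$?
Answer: $360879$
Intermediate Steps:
$S = 67$ ($S = - \frac{-89 - 112}{3} = \left(- \frac{1}{3}\right) \left(-201\right) = 67$)
$361125 + K{\left(S \right)} = 361125 - 246 = 360879$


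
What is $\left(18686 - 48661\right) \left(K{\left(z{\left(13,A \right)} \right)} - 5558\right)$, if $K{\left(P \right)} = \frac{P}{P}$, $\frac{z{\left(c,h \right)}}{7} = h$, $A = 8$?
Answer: $166571075$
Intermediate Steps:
$z{\left(c,h \right)} = 7 h$
$K{\left(P \right)} = 1$
$\left(18686 - 48661\right) \left(K{\left(z{\left(13,A \right)} \right)} - 5558\right) = \left(18686 - 48661\right) \left(1 - 5558\right) = \left(-29975\right) \left(-5557\right) = 166571075$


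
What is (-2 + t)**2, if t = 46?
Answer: 1936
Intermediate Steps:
(-2 + t)**2 = (-2 + 46)**2 = 44**2 = 1936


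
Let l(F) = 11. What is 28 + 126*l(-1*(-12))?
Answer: 1414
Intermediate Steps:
28 + 126*l(-1*(-12)) = 28 + 126*11 = 28 + 1386 = 1414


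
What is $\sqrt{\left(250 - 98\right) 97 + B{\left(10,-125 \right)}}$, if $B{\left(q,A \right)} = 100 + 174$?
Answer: $\sqrt{15018} \approx 122.55$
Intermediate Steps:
$B{\left(q,A \right)} = 274$
$\sqrt{\left(250 - 98\right) 97 + B{\left(10,-125 \right)}} = \sqrt{\left(250 - 98\right) 97 + 274} = \sqrt{152 \cdot 97 + 274} = \sqrt{14744 + 274} = \sqrt{15018}$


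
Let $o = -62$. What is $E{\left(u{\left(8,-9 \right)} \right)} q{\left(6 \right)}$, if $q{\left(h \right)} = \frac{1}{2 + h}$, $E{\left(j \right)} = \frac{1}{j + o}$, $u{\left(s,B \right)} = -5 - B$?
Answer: $- \frac{1}{464} \approx -0.0021552$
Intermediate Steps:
$E{\left(j \right)} = \frac{1}{-62 + j}$ ($E{\left(j \right)} = \frac{1}{j - 62} = \frac{1}{-62 + j}$)
$E{\left(u{\left(8,-9 \right)} \right)} q{\left(6 \right)} = \frac{1}{\left(-62 - -4\right) \left(2 + 6\right)} = \frac{1}{\left(-62 + \left(-5 + 9\right)\right) 8} = \frac{1}{-62 + 4} \cdot \frac{1}{8} = \frac{1}{-58} \cdot \frac{1}{8} = \left(- \frac{1}{58}\right) \frac{1}{8} = - \frac{1}{464}$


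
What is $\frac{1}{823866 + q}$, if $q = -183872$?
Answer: $\frac{1}{639994} \approx 1.5625 \cdot 10^{-6}$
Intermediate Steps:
$\frac{1}{823866 + q} = \frac{1}{823866 - 183872} = \frac{1}{639994}$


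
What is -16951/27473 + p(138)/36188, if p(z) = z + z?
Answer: -1824820/2994557 ≈ -0.60938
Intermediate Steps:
p(z) = 2*z
-16951/27473 + p(138)/36188 = -16951/27473 + (2*138)/36188 = -16951*1/27473 + 276*(1/36188) = -16951/27473 + 69/9047 = -1824820/2994557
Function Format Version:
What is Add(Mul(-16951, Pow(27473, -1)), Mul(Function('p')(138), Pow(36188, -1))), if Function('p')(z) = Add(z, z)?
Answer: Rational(-1824820, 2994557) ≈ -0.60938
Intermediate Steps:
Function('p')(z) = Mul(2, z)
Add(Mul(-16951, Pow(27473, -1)), Mul(Function('p')(138), Pow(36188, -1))) = Add(Mul(-16951, Pow(27473, -1)), Mul(Mul(2, 138), Pow(36188, -1))) = Add(Mul(-16951, Rational(1, 27473)), Mul(276, Rational(1, 36188))) = Add(Rational(-16951, 27473), Rational(69, 9047)) = Rational(-1824820, 2994557)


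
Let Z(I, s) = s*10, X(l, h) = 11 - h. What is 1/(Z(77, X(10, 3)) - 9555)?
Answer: -1/9475 ≈ -0.00010554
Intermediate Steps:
Z(I, s) = 10*s
1/(Z(77, X(10, 3)) - 9555) = 1/(10*(11 - 1*3) - 9555) = 1/(10*(11 - 3) - 9555) = 1/(10*8 - 9555) = 1/(80 - 9555) = 1/(-9475) = -1/9475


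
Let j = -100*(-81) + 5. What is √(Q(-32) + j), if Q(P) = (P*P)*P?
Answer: I*√24663 ≈ 157.04*I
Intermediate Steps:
Q(P) = P³ (Q(P) = P²*P = P³)
j = 8105 (j = 8100 + 5 = 8105)
√(Q(-32) + j) = √((-32)³ + 8105) = √(-32768 + 8105) = √(-24663) = I*√24663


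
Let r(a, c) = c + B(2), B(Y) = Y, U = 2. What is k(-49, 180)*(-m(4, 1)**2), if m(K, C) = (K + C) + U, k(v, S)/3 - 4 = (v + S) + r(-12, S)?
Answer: -46599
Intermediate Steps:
r(a, c) = 2 + c (r(a, c) = c + 2 = 2 + c)
k(v, S) = 18 + 3*v + 6*S (k(v, S) = 12 + 3*((v + S) + (2 + S)) = 12 + 3*((S + v) + (2 + S)) = 12 + 3*(2 + v + 2*S) = 12 + (6 + 3*v + 6*S) = 18 + 3*v + 6*S)
m(K, C) = 2 + C + K (m(K, C) = (K + C) + 2 = (C + K) + 2 = 2 + C + K)
k(-49, 180)*(-m(4, 1)**2) = (18 + 3*(-49) + 6*180)*(-(2 + 1 + 4)**2) = (18 - 147 + 1080)*(-1*7**2) = 951*(-1*49) = 951*(-49) = -46599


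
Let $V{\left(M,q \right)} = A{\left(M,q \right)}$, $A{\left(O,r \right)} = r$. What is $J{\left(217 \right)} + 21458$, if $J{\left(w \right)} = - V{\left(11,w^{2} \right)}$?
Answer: $-25631$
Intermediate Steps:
$V{\left(M,q \right)} = q$
$J{\left(w \right)} = - w^{2}$
$J{\left(217 \right)} + 21458 = - 217^{2} + 21458 = \left(-1\right) 47089 + 21458 = -47089 + 21458 = -25631$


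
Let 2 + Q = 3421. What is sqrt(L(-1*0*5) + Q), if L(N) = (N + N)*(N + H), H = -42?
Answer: sqrt(3419) ≈ 58.472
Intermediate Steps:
Q = 3419 (Q = -2 + 3421 = 3419)
L(N) = 2*N*(-42 + N) (L(N) = (N + N)*(N - 42) = (2*N)*(-42 + N) = 2*N*(-42 + N))
sqrt(L(-1*0*5) + Q) = sqrt(2*(-1*0*5)*(-42 - 1*0*5) + 3419) = sqrt(2*(0*5)*(-42 + 0*5) + 3419) = sqrt(2*0*(-42 + 0) + 3419) = sqrt(2*0*(-42) + 3419) = sqrt(0 + 3419) = sqrt(3419)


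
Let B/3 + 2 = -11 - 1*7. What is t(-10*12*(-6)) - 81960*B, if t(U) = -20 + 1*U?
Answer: 4918300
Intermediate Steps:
B = -60 (B = -6 + 3*(-11 - 1*7) = -6 + 3*(-11 - 7) = -6 + 3*(-18) = -6 - 54 = -60)
t(U) = -20 + U
t(-10*12*(-6)) - 81960*B = (-20 - 10*12*(-6)) - 81960*(-60) = (-20 - 120*(-6)) - 1*(-4917600) = (-20 + 720) + 4917600 = 700 + 4917600 = 4918300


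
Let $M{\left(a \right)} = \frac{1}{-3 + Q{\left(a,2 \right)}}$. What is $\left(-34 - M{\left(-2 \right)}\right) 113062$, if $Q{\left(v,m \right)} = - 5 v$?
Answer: $- \frac{27021818}{7} \approx -3.8603 \cdot 10^{6}$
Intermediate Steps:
$M{\left(a \right)} = \frac{1}{-3 - 5 a}$
$\left(-34 - M{\left(-2 \right)}\right) 113062 = \left(-34 - - \frac{1}{3 + 5 \left(-2\right)}\right) 113062 = \left(-34 - - \frac{1}{3 - 10}\right) 113062 = \left(-34 - - \frac{1}{-7}\right) 113062 = \left(-34 - \left(-1\right) \left(- \frac{1}{7}\right)\right) 113062 = \left(-34 - \frac{1}{7}\right) 113062 = \left(- \frac{239}{7}\right) 113062 = - \frac{27021818}{7}$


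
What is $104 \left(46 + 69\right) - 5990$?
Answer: $5970$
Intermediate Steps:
$104 \left(46 + 69\right) - 5990 = 104 \cdot 115 - 5990 = 11960 - 5990 = 5970$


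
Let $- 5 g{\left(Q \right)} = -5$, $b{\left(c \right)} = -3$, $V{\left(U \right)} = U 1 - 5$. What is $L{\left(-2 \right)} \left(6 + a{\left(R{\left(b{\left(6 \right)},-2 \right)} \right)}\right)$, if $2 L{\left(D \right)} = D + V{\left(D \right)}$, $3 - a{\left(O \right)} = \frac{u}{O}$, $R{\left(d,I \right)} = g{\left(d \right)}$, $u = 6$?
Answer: $- \frac{27}{2} \approx -13.5$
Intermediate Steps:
$V{\left(U \right)} = -5 + U$ ($V{\left(U \right)} = U - 5 = -5 + U$)
$g{\left(Q \right)} = 1$ ($g{\left(Q \right)} = \left(- \frac{1}{5}\right) \left(-5\right) = 1$)
$R{\left(d,I \right)} = 1$
$a{\left(O \right)} = 3 - \frac{6}{O}$
$L{\left(D \right)} = - \frac{5}{2} + D$ ($L{\left(D \right)} = \frac{D + \left(-5 + D\right)}{2} = \frac{-5 + 2 D}{2} = - \frac{5}{2} + D$)
$L{\left(-2 \right)} \left(6 + a{\left(R{\left(b{\left(6 \right)},-2 \right)} \right)}\right) = \left(- \frac{5}{2} - 2\right) \left(6 + \left(3 - \frac{6}{1}\right)\right) = - \frac{9 \left(6 + \left(3 - 6\right)\right)}{2} = - \frac{9 \left(6 - 3\right)}{2} = \left(- \frac{9}{2}\right) 3 = - \frac{27}{2}$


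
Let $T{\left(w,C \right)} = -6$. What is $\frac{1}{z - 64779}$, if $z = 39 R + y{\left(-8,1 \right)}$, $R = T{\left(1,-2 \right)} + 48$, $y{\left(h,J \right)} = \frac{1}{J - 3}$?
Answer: $- \frac{2}{126283} \approx -1.5837 \cdot 10^{-5}$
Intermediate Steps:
$y{\left(h,J \right)} = \frac{1}{-3 + J}$
$R = 42$ ($R = -6 + 48 = 42$)
$z = \frac{3275}{2}$ ($z = 39 \cdot 42 + \frac{1}{-3 + 1} = 1638 + \frac{1}{-2} = 1638 - \frac{1}{2} = \frac{3275}{2} \approx 1637.5$)
$\frac{1}{z - 64779} = \frac{1}{\frac{3275}{2} - 64779} = \frac{1}{- \frac{126283}{2}} = - \frac{2}{126283}$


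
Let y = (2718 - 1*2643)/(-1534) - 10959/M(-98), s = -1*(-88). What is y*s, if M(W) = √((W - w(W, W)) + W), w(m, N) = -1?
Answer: -3300/767 + 24728*I*√195/5 ≈ -4.3025 + 69062.0*I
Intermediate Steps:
s = 88
M(W) = √(1 + 2*W) (M(W) = √((W - 1*(-1)) + W) = √((W + 1) + W) = √((1 + W) + W) = √(1 + 2*W))
y = -75/1534 + 281*I*√195/5 (y = (2718 - 1*2643)/(-1534) - 10959/√(1 + 2*(-98)) = (2718 - 2643)*(-1/1534) - 10959/√(1 - 196) = 75*(-1/1534) - 10959*(-I*√195/195) = -75/1534 - 10959*(-I*√195/195) = -75/1534 - (-281)*I*√195/5 = -75/1534 + 281*I*√195/5 ≈ -0.048892 + 784.79*I)
y*s = (-75/1534 + 281*I*√195/5)*88 = -3300/767 + 24728*I*√195/5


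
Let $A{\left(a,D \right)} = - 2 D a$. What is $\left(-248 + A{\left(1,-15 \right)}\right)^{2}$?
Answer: $47524$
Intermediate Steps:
$A{\left(a,D \right)} = - 2 D a$
$\left(-248 + A{\left(1,-15 \right)}\right)^{2} = \left(-248 - \left(-30\right) 1\right)^{2} = \left(-248 + 30\right)^{2} = \left(-218\right)^{2} = 47524$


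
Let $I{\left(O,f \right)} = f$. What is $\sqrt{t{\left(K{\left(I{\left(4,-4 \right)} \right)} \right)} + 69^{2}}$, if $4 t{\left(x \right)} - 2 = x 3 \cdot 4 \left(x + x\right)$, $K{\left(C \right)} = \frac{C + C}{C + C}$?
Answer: $\frac{\sqrt{19070}}{2} \approx 69.047$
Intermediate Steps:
$K{\left(C \right)} = 1$ ($K{\left(C \right)} = \frac{2 C}{2 C} = 2 C \frac{1}{2 C} = 1$)
$t{\left(x \right)} = \frac{1}{2} + 6 x^{2}$ ($t{\left(x \right)} = \frac{1}{2} + \frac{x 3 \cdot 4 \left(x + x\right)}{4} = \frac{1}{2} + \frac{3 x 4 \cdot 2 x}{4} = \frac{1}{2} + \frac{12 x 2 x}{4} = \frac{1}{2} + \frac{24 x^{2}}{4} = \frac{1}{2} + 6 x^{2}$)
$\sqrt{t{\left(K{\left(I{\left(4,-4 \right)} \right)} \right)} + 69^{2}} = \sqrt{\left(\frac{1}{2} + 6 \cdot 1^{2}\right) + 69^{2}} = \sqrt{\left(\frac{1}{2} + 6 \cdot 1\right) + 4761} = \sqrt{\left(\frac{1}{2} + 6\right) + 4761} = \sqrt{\frac{13}{2} + 4761} = \sqrt{\frac{9535}{2}} = \frac{\sqrt{19070}}{2}$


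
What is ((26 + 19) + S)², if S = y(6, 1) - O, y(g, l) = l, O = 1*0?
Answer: 2116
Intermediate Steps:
O = 0
S = 1 (S = 1 - 1*0 = 1 + 0 = 1)
((26 + 19) + S)² = ((26 + 19) + 1)² = (45 + 1)² = 46² = 2116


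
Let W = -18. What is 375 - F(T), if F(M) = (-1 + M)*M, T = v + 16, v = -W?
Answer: -747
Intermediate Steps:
v = 18 (v = -1*(-18) = 18)
T = 34 (T = 18 + 16 = 34)
F(M) = M*(-1 + M)
375 - F(T) = 375 - 34*(-1 + 34) = 375 - 34*33 = 375 - 1*1122 = 375 - 1122 = -747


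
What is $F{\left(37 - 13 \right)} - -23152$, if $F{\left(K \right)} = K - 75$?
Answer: $23101$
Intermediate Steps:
$F{\left(K \right)} = -75 + K$
$F{\left(37 - 13 \right)} - -23152 = \left(-75 + \left(37 - 13\right)\right) - -23152 = \left(-75 + 24\right) + 23152 = -51 + 23152 = 23101$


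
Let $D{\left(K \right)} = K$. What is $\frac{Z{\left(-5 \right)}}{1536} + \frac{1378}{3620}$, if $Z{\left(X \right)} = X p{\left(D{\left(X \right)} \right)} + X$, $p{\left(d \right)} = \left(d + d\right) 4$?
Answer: $\frac{235209}{463360} \approx 0.50762$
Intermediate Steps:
$p{\left(d \right)} = 8 d$ ($p{\left(d \right)} = 2 d 4 = 8 d$)
$Z{\left(X \right)} = X + 8 X^{2}$ ($Z{\left(X \right)} = X 8 X + X = 8 X^{2} + X = X + 8 X^{2}$)
$\frac{Z{\left(-5 \right)}}{1536} + \frac{1378}{3620} = \frac{\left(-5\right) \left(1 + 8 \left(-5\right)\right)}{1536} + \frac{1378}{3620} = - 5 \left(1 - 40\right) \frac{1}{1536} + 1378 \cdot \frac{1}{3620} = \left(-5\right) \left(-39\right) \frac{1}{1536} + \frac{689}{1810} = 195 \cdot \frac{1}{1536} + \frac{689}{1810} = \frac{65}{512} + \frac{689}{1810} = \frac{235209}{463360}$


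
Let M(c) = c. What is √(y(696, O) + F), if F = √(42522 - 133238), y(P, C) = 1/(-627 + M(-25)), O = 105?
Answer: √(-163 + 212552*I*√22679)/326 ≈ 12.272 + 12.272*I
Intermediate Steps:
y(P, C) = -1/652 (y(P, C) = 1/(-627 - 25) = 1/(-652) = -1/652)
F = 2*I*√22679 (F = √(-90716) = 2*I*√22679 ≈ 301.19*I)
√(y(696, O) + F) = √(-1/652 + 2*I*√22679)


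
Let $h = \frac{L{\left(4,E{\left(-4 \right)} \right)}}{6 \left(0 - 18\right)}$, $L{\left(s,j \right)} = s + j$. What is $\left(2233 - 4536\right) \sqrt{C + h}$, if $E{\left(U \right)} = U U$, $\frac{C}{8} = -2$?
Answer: $- \frac{2303 i \sqrt{1311}}{9} \approx - 9265.2 i$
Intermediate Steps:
$C = -16$ ($C = 8 \left(-2\right) = -16$)
$E{\left(U \right)} = U^{2}$
$L{\left(s,j \right)} = j + s$
$h = - \frac{5}{27}$ ($h = \frac{\left(-4\right)^{2} + 4}{6 \left(0 - 18\right)} = \frac{16 + 4}{6 \left(0 - 18\right)} = \frac{20}{6 \left(-18\right)} = \frac{20}{-108} = 20 \left(- \frac{1}{108}\right) = - \frac{5}{27} \approx -0.18519$)
$\left(2233 - 4536\right) \sqrt{C + h} = \left(2233 - 4536\right) \sqrt{-16 - \frac{5}{27}} = - 2303 \sqrt{- \frac{437}{27}} = - 2303 \frac{i \sqrt{1311}}{9} = - \frac{2303 i \sqrt{1311}}{9}$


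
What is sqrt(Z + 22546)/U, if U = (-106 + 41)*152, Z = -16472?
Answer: -sqrt(6074)/9880 ≈ -0.0078882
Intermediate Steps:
U = -9880 (U = -65*152 = -9880)
sqrt(Z + 22546)/U = sqrt(-16472 + 22546)/(-9880) = sqrt(6074)*(-1/9880) = -sqrt(6074)/9880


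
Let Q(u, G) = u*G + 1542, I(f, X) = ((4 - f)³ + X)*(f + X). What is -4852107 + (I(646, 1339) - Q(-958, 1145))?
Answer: -525250535504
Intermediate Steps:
I(f, X) = (X + f)*(X + (4 - f)³) (I(f, X) = (X + (4 - f)³)*(X + f) = (X + f)*(X + (4 - f)³))
Q(u, G) = 1542 + G*u (Q(u, G) = G*u + 1542 = 1542 + G*u)
-4852107 + (I(646, 1339) - Q(-958, 1145)) = -4852107 + ((1339² + 1339*646 - 1*1339*(-4 + 646)³ - 1*646*(-4 + 646)³) - (1542 + 1145*(-958))) = -4852107 + ((1792921 + 864994 - 1*1339*642³ - 1*646*642³) - (1542 - 1096910)) = -4852107 + ((1792921 + 864994 - 1*1339*264609288 - 1*646*264609288) - 1*(-1095368)) = -4852107 + ((1792921 + 864994 - 354311836632 - 170937600048) + 1095368) = -4852107 + (-525246778765 + 1095368) = -4852107 - 525245683397 = -525250535504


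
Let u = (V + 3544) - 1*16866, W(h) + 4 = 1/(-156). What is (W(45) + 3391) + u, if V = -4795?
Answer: -2297881/156 ≈ -14730.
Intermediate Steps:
W(h) = -625/156 (W(h) = -4 + 1/(-156) = -4 - 1/156 = -625/156)
u = -18117 (u = (-4795 + 3544) - 1*16866 = -1251 - 16866 = -18117)
(W(45) + 3391) + u = (-625/156 + 3391) - 18117 = 528371/156 - 18117 = -2297881/156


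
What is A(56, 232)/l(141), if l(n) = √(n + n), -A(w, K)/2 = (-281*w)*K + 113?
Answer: 3650639*√282/141 ≈ 4.3479e+5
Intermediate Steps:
A(w, K) = -226 + 562*K*w (A(w, K) = -2*((-281*w)*K + 113) = -2*(-281*K*w + 113) = -2*(113 - 281*K*w) = -226 + 562*K*w)
l(n) = √2*√n (l(n) = √(2*n) = √2*√n)
A(56, 232)/l(141) = (-226 + 562*232*56)/((√2*√141)) = (-226 + 7301504)/(√282) = 7301278*(√282/282) = 3650639*√282/141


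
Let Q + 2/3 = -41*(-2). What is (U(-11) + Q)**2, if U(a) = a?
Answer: 44521/9 ≈ 4946.8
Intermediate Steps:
Q = 244/3 (Q = -2/3 - 41*(-2) = -2/3 + 82 = 244/3 ≈ 81.333)
(U(-11) + Q)**2 = (-11 + 244/3)**2 = (211/3)**2 = 44521/9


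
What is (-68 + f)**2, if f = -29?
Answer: 9409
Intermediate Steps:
(-68 + f)**2 = (-68 - 29)**2 = (-97)**2 = 9409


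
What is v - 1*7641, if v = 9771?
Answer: 2130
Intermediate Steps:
v - 1*7641 = 9771 - 1*7641 = 9771 - 7641 = 2130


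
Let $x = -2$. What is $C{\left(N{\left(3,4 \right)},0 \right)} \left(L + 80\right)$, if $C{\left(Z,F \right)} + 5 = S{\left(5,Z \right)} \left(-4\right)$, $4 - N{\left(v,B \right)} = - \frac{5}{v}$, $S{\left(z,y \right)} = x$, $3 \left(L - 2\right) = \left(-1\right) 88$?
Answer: $158$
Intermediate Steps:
$L = - \frac{82}{3}$ ($L = 2 + \frac{\left(-1\right) 88}{3} = 2 + \frac{1}{3} \left(-88\right) = 2 - \frac{88}{3} = - \frac{82}{3} \approx -27.333$)
$S{\left(z,y \right)} = -2$
$N{\left(v,B \right)} = 4 + \frac{5}{v}$ ($N{\left(v,B \right)} = 4 - - \frac{5}{v} = 4 + \frac{5}{v}$)
$C{\left(Z,F \right)} = 3$ ($C{\left(Z,F \right)} = -5 - -8 = -5 + 8 = 3$)
$C{\left(N{\left(3,4 \right)},0 \right)} \left(L + 80\right) = 3 \left(- \frac{82}{3} + 80\right) = 3 \cdot \frac{158}{3} = 158$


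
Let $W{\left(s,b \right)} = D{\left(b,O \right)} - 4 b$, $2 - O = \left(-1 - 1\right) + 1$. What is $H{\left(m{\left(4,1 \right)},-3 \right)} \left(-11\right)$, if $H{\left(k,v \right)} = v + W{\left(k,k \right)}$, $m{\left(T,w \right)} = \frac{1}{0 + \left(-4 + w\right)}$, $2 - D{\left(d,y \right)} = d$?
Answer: $- \frac{22}{3} \approx -7.3333$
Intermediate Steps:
$O = 3$ ($O = 2 - \left(\left(-1 - 1\right) + 1\right) = 2 - \left(-2 + 1\right) = 2 - -1 = 2 + 1 = 3$)
$D{\left(d,y \right)} = 2 - d$
$W{\left(s,b \right)} = 2 - 5 b$ ($W{\left(s,b \right)} = \left(2 - b\right) - 4 b = 2 - 5 b$)
$m{\left(T,w \right)} = \frac{1}{-4 + w}$
$H{\left(k,v \right)} = 2 + v - 5 k$ ($H{\left(k,v \right)} = v - \left(-2 + 5 k\right) = 2 + v - 5 k$)
$H{\left(m{\left(4,1 \right)},-3 \right)} \left(-11\right) = \left(2 - 3 - \frac{5}{-4 + 1}\right) \left(-11\right) = \left(2 - 3 - \frac{5}{-3}\right) \left(-11\right) = \left(2 - 3 - - \frac{5}{3}\right) \left(-11\right) = \left(2 - 3 + \frac{5}{3}\right) \left(-11\right) = \frac{2}{3} \left(-11\right) = - \frac{22}{3}$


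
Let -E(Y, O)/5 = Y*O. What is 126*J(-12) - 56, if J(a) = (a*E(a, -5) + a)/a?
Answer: -37730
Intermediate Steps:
E(Y, O) = -5*O*Y (E(Y, O) = -5*Y*O = -5*O*Y)
J(a) = (a + 25*a²)/a (J(a) = (a*(-5*(-5)*a) + a)/a = (a*(25*a) + a)/a = (25*a² + a)/a = (a + 25*a²)/a)
126*J(-12) - 56 = 126*(1 + 25*(-12)) - 56 = 126*(1 - 300) - 56 = 126*(-299) - 56 = -37674 - 56 = -37730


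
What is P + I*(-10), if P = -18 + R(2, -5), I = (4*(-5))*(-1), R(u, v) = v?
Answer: -223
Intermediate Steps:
I = 20 (I = -20*(-1) = 20)
P = -23 (P = -18 - 5 = -23)
P + I*(-10) = -23 + 20*(-10) = -23 - 200 = -223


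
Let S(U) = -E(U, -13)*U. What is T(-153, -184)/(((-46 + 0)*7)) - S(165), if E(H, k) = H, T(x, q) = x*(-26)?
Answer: 4381236/161 ≈ 27213.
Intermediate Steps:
T(x, q) = -26*x
S(U) = -U² (S(U) = -U*U = -U²)
T(-153, -184)/(((-46 + 0)*7)) - S(165) = (-26*(-153))/(((-46 + 0)*7)) - (-1)*165² = 3978/((-46*7)) - (-1)*27225 = 3978/(-322) - 1*(-27225) = 3978*(-1/322) + 27225 = -1989/161 + 27225 = 4381236/161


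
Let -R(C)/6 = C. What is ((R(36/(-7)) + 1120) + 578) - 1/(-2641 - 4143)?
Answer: 82099975/47488 ≈ 1728.9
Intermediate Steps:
R(C) = -6*C
((R(36/(-7)) + 1120) + 578) - 1/(-2641 - 4143) = ((-216/(-7) + 1120) + 578) - 1/(-2641 - 4143) = ((-216*(-1)/7 + 1120) + 578) - 1/(-6784) = ((-6*(-36/7) + 1120) + 578) - 1*(-1/6784) = ((216/7 + 1120) + 578) + 1/6784 = (8056/7 + 578) + 1/6784 = 12102/7 + 1/6784 = 82099975/47488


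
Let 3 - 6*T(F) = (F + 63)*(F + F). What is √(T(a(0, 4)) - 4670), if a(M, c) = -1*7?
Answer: I*√163398/6 ≈ 67.371*I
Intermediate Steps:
a(M, c) = -7
T(F) = ½ - F*(63 + F)/3 (T(F) = ½ - (F + 63)*(F + F)/6 = ½ - (63 + F)*2*F/6 = ½ - F*(63 + F)/3)
√(T(a(0, 4)) - 4670) = √((½ - 21*(-7) - ⅓*(-7)²) - 4670) = √((½ + 147 - ⅓*49) - 4670) = √((½ + 147 - 49/3) - 4670) = √(787/6 - 4670) = √(-27233/6) = I*√163398/6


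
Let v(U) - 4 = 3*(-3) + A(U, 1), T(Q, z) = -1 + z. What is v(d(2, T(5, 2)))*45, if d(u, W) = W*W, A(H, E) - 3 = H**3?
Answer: -45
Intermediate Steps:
A(H, E) = 3 + H**3
d(u, W) = W**2
v(U) = -2 + U**3 (v(U) = 4 + (3*(-3) + (3 + U**3)) = 4 + (-9 + (3 + U**3)) = 4 + (-6 + U**3) = -2 + U**3)
v(d(2, T(5, 2)))*45 = (-2 + ((-1 + 2)**2)**3)*45 = (-2 + (1**2)**3)*45 = (-2 + 1**3)*45 = (-2 + 1)*45 = -1*45 = -45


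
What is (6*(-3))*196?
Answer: -3528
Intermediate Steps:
(6*(-3))*196 = -18*196 = -3528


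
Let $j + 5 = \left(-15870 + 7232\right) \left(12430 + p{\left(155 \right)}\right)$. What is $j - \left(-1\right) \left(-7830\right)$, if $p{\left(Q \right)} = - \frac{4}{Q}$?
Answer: $- \frac{16643582573}{155} \approx -1.0738 \cdot 10^{8}$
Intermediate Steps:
$j = - \frac{16642368923}{155}$ ($j = -5 + \left(-15870 + 7232\right) \left(12430 - \frac{4}{155}\right) = -5 - 8638 \left(12430 - \frac{4}{155}\right) = -5 - \frac{16642368148}{155} = - \frac{16642368923}{155} \approx -1.0737 \cdot 10^{8}$)
$j - \left(-1\right) \left(-7830\right) = - \frac{16642368923}{155} - \left(-1\right) \left(-7830\right) = - \frac{16642368923}{155} - 7830 = - \frac{16643582573}{155}$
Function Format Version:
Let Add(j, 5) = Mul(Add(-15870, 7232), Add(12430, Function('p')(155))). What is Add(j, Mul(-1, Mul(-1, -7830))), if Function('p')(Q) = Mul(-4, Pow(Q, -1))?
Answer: Rational(-16643582573, 155) ≈ -1.0738e+8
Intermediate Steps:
j = Rational(-16642368923, 155) (j = Add(-5, Mul(Add(-15870, 7232), Add(12430, Mul(-4, Pow(155, -1))))) = Add(-5, Mul(-8638, Add(12430, Mul(-4, Rational(1, 155))))) = Add(-5, Mul(-8638, Add(12430, Rational(-4, 155)))) = Add(-5, Mul(-8638, Rational(1926646, 155))) = Add(-5, Rational(-16642368148, 155)) = Rational(-16642368923, 155) ≈ -1.0737e+8)
Add(j, Mul(-1, Mul(-1, -7830))) = Add(Rational(-16642368923, 155), Mul(-1, Mul(-1, -7830))) = Add(Rational(-16642368923, 155), Mul(-1, 7830)) = Add(Rational(-16642368923, 155), -7830) = Rational(-16643582573, 155)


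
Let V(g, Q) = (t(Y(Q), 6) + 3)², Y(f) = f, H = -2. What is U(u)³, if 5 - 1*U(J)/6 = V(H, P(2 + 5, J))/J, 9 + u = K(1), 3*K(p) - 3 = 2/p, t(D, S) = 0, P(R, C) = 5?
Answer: 69426531/1331 ≈ 52161.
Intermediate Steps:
K(p) = 1 + 2/(3*p) (K(p) = 1 + (2/p)/3 = 1 + 2/(3*p))
u = -22/3 (u = -9 + (⅔ + 1)/1 = -9 + 1*(5/3) = -9 + 5/3 = -22/3 ≈ -7.3333)
V(g, Q) = 9 (V(g, Q) = (0 + 3)² = 3² = 9)
U(J) = 30 - 54/J
U(u)³ = (30 - 54/(-22/3))³ = (30 - 54*(-3/22))³ = (30 + 81/11)³ = (411/11)³ = 69426531/1331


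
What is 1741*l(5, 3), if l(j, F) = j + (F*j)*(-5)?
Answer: -121870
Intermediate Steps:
l(j, F) = j - 5*F*j
1741*l(5, 3) = 1741*(5*(1 - 5*3)) = 1741*(5*(1 - 15)) = 1741*(5*(-14)) = 1741*(-70) = -121870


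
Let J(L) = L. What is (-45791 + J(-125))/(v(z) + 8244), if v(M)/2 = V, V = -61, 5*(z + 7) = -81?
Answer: -22958/4061 ≈ -5.6533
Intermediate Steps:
z = -116/5 (z = -7 + (⅕)*(-81) = -7 - 81/5 = -116/5 ≈ -23.200)
v(M) = -122 (v(M) = 2*(-61) = -122)
(-45791 + J(-125))/(v(z) + 8244) = (-45791 - 125)/(-122 + 8244) = -45916/8122 = -45916*1/8122 = -22958/4061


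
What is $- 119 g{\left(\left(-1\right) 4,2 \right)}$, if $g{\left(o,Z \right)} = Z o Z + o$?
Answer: $2380$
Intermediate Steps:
$g{\left(o,Z \right)} = o + o Z^{2}$ ($g{\left(o,Z \right)} = o Z^{2} + o = o + o Z^{2}$)
$- 119 g{\left(\left(-1\right) 4,2 \right)} = - 119 \left(-1\right) 4 \left(1 + 2^{2}\right) = - 119 \left(- 4 \left(1 + 4\right)\right) = - 119 \left(\left(-4\right) 5\right) = \left(-119\right) \left(-20\right) = 2380$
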